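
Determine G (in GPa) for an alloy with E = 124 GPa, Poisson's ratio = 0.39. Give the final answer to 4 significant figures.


G = E / (2*(1+nu))
G = 124 / (2*(1+0.39))
G = 44.6 GPa


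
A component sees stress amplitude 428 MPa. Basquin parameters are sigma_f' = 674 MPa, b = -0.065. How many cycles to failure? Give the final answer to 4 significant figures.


sigma_a = sigma_f' * (2*Nf)^b
2*Nf = (sigma_a / sigma_f')^(1/b)
2*Nf = (428 / 674)^(1/-0.065)
2*Nf = 1081.67
Nf = 540.8 cycles


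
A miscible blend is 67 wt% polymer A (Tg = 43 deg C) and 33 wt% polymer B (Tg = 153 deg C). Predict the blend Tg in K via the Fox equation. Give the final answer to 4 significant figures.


1/Tg = w1/Tg1 + w2/Tg2 (in Kelvin)
Tg1 = 316.15 K, Tg2 = 426.15 K
1/Tg = 0.67/316.15 + 0.33/426.15
Tg = 345.6 K


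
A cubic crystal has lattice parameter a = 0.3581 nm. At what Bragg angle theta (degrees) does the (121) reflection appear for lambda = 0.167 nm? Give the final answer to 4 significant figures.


d = a / sqrt(h^2+k^2+l^2)
d = 0.3581 / sqrt(6) = 0.146194 nm
lambda = 2*d*sin(theta)  =>  sin(theta) = lambda / (2*d)
sin(theta) = 0.167 / (2 * 0.146194) = 0.57116
theta = 34.83 deg


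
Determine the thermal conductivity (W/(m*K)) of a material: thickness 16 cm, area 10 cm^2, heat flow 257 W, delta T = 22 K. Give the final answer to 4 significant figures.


k = Q*L / (A*dT)
L = 0.16 m, A = 1e-03 m^2
k = 257 * 0.16 / (1e-03 * 22)
k = 1869 W/(m*K)


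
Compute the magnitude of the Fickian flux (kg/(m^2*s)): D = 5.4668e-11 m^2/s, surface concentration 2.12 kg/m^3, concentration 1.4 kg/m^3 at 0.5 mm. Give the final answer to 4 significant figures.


J = -D * (dC/dx) = D * (C1 - C2) / dx
J = 5.4668e-11 * (2.12 - 1.4) / 5e-04
J = 7.872e-08 kg/(m^2*s)


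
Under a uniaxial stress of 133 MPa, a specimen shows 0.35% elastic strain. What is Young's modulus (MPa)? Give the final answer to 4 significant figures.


E = sigma / epsilon
epsilon = 0.35% = 3.5e-03
E = 133 / 3.5e-03
E = 38000 MPa


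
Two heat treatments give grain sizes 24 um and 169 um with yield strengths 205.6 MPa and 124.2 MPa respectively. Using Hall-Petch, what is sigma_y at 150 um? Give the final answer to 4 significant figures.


sigma_y = sigma0 + k / sqrt(d)
1/sqrt(d1) = 1/sqrt(2.4e-05) = 204.124;  1/sqrt(d2) = 76.9231
k = (sigma1 - sigma2) / (1/sqrt(d1) - 1/sqrt(d2)) = (205.6 - 124.2) / (204.124 - 76.9231) = 0.639932 MPa*m^0.5
sigma0 = sigma1 - k/sqrt(d1) = 205.6 - 0.639932*204.124 = 74.9745 MPa
sigma_y(d3) = 74.9745 + 0.639932 / sqrt(1.5e-04) = 127.2 MPa


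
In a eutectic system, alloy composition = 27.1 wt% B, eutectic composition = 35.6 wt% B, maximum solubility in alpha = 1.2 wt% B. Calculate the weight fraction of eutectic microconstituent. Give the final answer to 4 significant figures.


f_primary = (C_e - C0) / (C_e - C_alpha_max)
f_primary = (35.6 - 27.1) / (35.6 - 1.2)
f_primary = 0.247093
f_eutectic = 1 - 0.247093 = 0.7529


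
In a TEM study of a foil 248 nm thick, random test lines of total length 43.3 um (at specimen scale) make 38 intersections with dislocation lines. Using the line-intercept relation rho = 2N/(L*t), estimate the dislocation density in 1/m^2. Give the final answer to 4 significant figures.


rho = 2N / (L * t)
L = 43.3 um = 4.33e-05 m, t = 248 nm = 2.48e-07 m
rho = 2 * 38 / (4.33e-05 * 2.48e-07)
rho = 7.077e+12 1/m^2


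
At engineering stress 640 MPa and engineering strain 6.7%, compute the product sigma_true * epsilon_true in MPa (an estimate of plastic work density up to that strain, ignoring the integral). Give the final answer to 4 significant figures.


sigma_true = sigma_eng * (1 + epsilon_eng)
sigma_true = 640 * (1 + 0.067) = 682.88 MPa
epsilon_true = ln(1 + epsilon_eng)
epsilon_true = ln(1 + 0.067) = 0.064851
sigma_true * epsilon_true = 682.88 * 0.064851 = 44.29 MPa


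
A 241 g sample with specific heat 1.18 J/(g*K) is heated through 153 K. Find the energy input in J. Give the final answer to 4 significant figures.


Q = m * cp * dT
Q = 241 * 1.18 * 153
Q = 43510 J


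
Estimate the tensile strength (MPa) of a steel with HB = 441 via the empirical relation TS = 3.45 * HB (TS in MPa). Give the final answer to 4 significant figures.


TS (MPa) = 3.45 * HB
TS = 3.45 * 441
TS = 1521 MPa


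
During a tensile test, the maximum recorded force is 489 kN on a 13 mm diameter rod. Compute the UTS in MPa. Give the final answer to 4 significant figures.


A0 = pi*(d/2)^2 = pi*(13/2)^2 = 132.732 mm^2
UTS = F_max / A0 = 489*1000 / 132.732
UTS = 3684 MPa


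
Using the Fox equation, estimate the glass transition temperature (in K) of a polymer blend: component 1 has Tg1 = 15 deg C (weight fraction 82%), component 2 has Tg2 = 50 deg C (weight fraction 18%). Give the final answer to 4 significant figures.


1/Tg = w1/Tg1 + w2/Tg2 (in Kelvin)
Tg1 = 288.15 K, Tg2 = 323.15 K
1/Tg = 0.82/288.15 + 0.18/323.15
Tg = 293.9 K


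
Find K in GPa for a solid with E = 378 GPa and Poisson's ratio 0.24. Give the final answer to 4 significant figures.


K = E / (3*(1-2*nu))
K = 378 / (3*(1-2*0.24))
K = 242.3 GPa


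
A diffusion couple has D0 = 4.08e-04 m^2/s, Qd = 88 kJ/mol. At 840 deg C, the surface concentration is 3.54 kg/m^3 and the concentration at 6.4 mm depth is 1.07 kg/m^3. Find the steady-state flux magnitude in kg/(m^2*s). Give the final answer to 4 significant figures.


Step 1: D = D0 * exp(-Qd/(R*T))
T = 840 + 273.15 = 1113.15 K
D = 4.08e-04 * exp(-88e3 / (8.314 * 1113.15)) = 3.02765e-08 m^2/s
Step 2: J = D * (C1 - C2) / dx
J = 3.02765e-08 * (3.54 - 1.07) / 6.4e-03
J = 1.168e-05 kg/(m^2*s)


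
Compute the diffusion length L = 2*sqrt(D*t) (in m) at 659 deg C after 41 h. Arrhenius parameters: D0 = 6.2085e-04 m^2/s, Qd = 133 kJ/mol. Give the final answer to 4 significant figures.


Step 1: D = D0 * exp(-Qd/(R*T))
T = 932.15 K
D = 6.2085e-04 * exp(-133e3 / (8.314 * 932.15)) = 2.18692e-11 m^2/s
Step 2: L = 2*sqrt(D*t)
t = 41 h = 147600 s
L = 2*sqrt(2.18692e-11 * 147600) = 3.593e-03 m


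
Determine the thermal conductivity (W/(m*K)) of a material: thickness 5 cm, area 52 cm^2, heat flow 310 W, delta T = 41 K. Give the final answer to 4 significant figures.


k = Q*L / (A*dT)
L = 0.05 m, A = 5.2e-03 m^2
k = 310 * 0.05 / (5.2e-03 * 41)
k = 72.7 W/(m*K)


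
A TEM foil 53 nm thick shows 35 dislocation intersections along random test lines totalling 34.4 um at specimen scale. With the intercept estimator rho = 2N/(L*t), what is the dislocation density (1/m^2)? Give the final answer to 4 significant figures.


rho = 2N / (L * t)
L = 34.4 um = 3.44e-05 m, t = 53 nm = 5.3e-08 m
rho = 2 * 35 / (3.44e-05 * 5.3e-08)
rho = 3.839e+13 1/m^2


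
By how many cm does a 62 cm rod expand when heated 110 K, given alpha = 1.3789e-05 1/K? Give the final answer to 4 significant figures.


dL = L0 * alpha * dT
dL = 62 * 1.3789e-05 * 110
dL = 0.09404 cm


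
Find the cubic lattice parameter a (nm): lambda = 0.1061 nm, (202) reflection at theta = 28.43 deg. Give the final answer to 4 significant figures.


d = lambda / (2*sin(theta))
d = 0.1061 / (2*sin(28.43 deg))
d = 0.11143 nm
a = d * sqrt(h^2+k^2+l^2) = 0.11143 * sqrt(8)
a = 0.3152 nm


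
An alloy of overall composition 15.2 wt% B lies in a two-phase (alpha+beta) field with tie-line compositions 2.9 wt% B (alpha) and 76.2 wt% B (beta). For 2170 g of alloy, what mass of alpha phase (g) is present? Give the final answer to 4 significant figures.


f_alpha = (C_beta - C0) / (C_beta - C_alpha)
f_alpha = (76.2 - 15.2) / (76.2 - 2.9) = 0.832196
m_alpha = f_alpha * m_total = 0.832196 * 2170 = 1806 g


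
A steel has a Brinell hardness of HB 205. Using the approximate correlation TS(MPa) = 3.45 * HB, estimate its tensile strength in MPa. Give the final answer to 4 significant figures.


TS (MPa) = 3.45 * HB
TS = 3.45 * 205
TS = 707.3 MPa


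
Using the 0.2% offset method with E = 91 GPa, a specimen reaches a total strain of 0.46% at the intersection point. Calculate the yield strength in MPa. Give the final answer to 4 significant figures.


Offset strain = 0.002
Elastic strain at yield = total_strain - offset = 4.6e-03 - 0.002 = 2.6e-03
sigma_y = E * elastic_strain = 91000 * 2.6e-03
sigma_y = 236.6 MPa


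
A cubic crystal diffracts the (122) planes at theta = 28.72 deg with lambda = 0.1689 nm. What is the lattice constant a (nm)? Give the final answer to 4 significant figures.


d = lambda / (2*sin(theta))
d = 0.1689 / (2*sin(28.72 deg))
d = 0.175744 nm
a = d * sqrt(h^2+k^2+l^2) = 0.175744 * sqrt(9)
a = 0.5272 nm


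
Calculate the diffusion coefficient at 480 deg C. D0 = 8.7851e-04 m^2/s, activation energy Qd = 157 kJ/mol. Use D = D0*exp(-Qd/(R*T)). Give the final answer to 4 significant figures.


D = D0 * exp(-Qd / (R*T))
T = 753.15 K
D = 8.7851e-04 * exp(-157e3 / (8.314 * 753.15))
D = 1.134e-14 m^2/s


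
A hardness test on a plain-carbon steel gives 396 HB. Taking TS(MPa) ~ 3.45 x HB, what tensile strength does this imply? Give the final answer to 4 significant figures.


TS (MPa) = 3.45 * HB
TS = 3.45 * 396
TS = 1366 MPa


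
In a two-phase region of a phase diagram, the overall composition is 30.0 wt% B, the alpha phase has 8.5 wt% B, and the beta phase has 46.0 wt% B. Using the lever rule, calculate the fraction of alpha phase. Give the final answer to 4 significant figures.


f_alpha = (C_beta - C0) / (C_beta - C_alpha)
f_alpha = (46.0 - 30.0) / (46.0 - 8.5)
f_alpha = 0.4267


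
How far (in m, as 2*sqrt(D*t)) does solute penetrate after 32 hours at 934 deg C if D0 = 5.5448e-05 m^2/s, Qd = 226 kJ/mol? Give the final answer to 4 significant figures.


Step 1: D = D0 * exp(-Qd/(R*T))
T = 1207.15 K
D = 5.5448e-05 * exp(-226e3 / (8.314 * 1207.15)) = 9.21037e-15 m^2/s
Step 2: L = 2*sqrt(D*t)
t = 32 h = 115200 s
L = 2*sqrt(9.21037e-15 * 115200) = 6.515e-05 m


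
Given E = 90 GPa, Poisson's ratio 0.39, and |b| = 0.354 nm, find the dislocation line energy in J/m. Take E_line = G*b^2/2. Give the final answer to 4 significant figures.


Step 1: G = E / (2*(1+nu))
G = 90 / (2*(1+0.39)) = 32.3741 GPa = 3.23741e+10 Pa
Step 2: E_line = G*b^2/2
b = 0.354 nm = 3.54e-10 m
E_line = 0.5 * 3.23741e+10 * (3.54e-10)^2 = 2.028e-09 J/m


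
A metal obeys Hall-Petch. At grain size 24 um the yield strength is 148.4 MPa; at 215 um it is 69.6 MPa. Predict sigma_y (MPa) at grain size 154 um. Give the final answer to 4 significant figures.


sigma_y = sigma0 + k / sqrt(d)
1/sqrt(d1) = 1/sqrt(2.4e-05) = 204.124;  1/sqrt(d2) = 68.1994
k = (sigma1 - sigma2) / (1/sqrt(d1) - 1/sqrt(d2)) = (148.4 - 69.6) / (204.124 - 68.1994) = 0.579733 MPa*m^0.5
sigma0 = sigma1 - k/sqrt(d1) = 148.4 - 0.579733*204.124 = 30.0626 MPa
sigma_y(d3) = 30.0626 + 0.579733 / sqrt(1.54e-04) = 76.78 MPa


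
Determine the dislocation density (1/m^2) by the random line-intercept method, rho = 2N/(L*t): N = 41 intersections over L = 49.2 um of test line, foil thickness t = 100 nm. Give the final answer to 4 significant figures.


rho = 2N / (L * t)
L = 49.2 um = 4.92e-05 m, t = 100 nm = 1e-07 m
rho = 2 * 41 / (4.92e-05 * 1e-07)
rho = 1.667e+13 1/m^2


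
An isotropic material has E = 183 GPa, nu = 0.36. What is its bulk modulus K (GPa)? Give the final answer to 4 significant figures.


K = E / (3*(1-2*nu))
K = 183 / (3*(1-2*0.36))
K = 217.9 GPa


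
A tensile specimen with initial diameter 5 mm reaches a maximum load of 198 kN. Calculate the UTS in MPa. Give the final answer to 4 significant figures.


A0 = pi*(d/2)^2 = pi*(5/2)^2 = 19.635 mm^2
UTS = F_max / A0 = 198*1000 / 19.635
UTS = 10080 MPa


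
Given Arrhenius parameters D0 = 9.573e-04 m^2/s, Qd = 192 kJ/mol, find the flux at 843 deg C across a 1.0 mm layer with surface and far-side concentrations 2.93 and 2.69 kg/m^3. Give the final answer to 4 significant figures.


Step 1: D = D0 * exp(-Qd/(R*T))
T = 843 + 273.15 = 1116.15 K
D = 9.573e-04 * exp(-192e3 / (8.314 * 1116.15)) = 9.89297e-13 m^2/s
Step 2: J = D * (C1 - C2) / dx
J = 9.89297e-13 * (2.93 - 2.69) / 1e-03
J = 2.374e-10 kg/(m^2*s)


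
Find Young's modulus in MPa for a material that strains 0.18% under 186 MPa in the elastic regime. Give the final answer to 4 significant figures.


E = sigma / epsilon
epsilon = 0.18% = 1.8e-03
E = 186 / 1.8e-03
E = 103300 MPa


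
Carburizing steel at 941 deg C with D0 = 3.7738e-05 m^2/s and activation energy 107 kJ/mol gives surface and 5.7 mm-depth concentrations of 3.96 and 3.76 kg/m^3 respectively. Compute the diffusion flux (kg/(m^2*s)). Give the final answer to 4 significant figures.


Step 1: D = D0 * exp(-Qd/(R*T))
T = 941 + 273.15 = 1214.15 K
D = 3.7738e-05 * exp(-107e3 / (8.314 * 1214.15)) = 9.40383e-10 m^2/s
Step 2: J = D * (C1 - C2) / dx
J = 9.40383e-10 * (3.96 - 3.76) / 5.7e-03
J = 3.3e-08 kg/(m^2*s)


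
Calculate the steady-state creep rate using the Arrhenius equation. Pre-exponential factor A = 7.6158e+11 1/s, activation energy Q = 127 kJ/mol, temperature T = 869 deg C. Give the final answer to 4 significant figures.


rate = A * exp(-Q / (R*T))
T = 869 + 273.15 = 1142.15 K
rate = 7.6158e+11 * exp(-127e3 / (8.314 * 1142.15))
rate = 1.184e+06 1/s


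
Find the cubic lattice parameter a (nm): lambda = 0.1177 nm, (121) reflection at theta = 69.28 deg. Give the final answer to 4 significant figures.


d = lambda / (2*sin(theta))
d = 0.1177 / (2*sin(69.28 deg))
d = 0.0629196 nm
a = d * sqrt(h^2+k^2+l^2) = 0.0629196 * sqrt(6)
a = 0.1541 nm


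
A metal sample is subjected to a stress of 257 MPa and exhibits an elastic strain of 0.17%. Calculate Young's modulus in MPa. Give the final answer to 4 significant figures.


E = sigma / epsilon
epsilon = 0.17% = 1.7e-03
E = 257 / 1.7e-03
E = 151200 MPa


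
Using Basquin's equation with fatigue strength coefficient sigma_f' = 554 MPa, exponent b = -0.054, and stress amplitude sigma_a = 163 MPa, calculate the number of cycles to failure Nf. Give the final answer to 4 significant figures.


sigma_a = sigma_f' * (2*Nf)^b
2*Nf = (sigma_a / sigma_f')^(1/b)
2*Nf = (163 / 554)^(1/-0.054)
2*Nf = 6.90716e+09
Nf = 3.454e+09 cycles


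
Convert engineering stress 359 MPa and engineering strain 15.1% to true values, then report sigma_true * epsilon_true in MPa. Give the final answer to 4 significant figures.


sigma_true = sigma_eng * (1 + epsilon_eng)
sigma_true = 359 * (1 + 0.151) = 413.209 MPa
epsilon_true = ln(1 + epsilon_eng)
epsilon_true = ln(1 + 0.151) = 0.140631
sigma_true * epsilon_true = 413.209 * 0.140631 = 58.11 MPa


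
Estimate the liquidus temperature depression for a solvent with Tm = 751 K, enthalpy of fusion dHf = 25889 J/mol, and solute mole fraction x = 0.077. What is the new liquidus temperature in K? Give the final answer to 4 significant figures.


dT = R*Tm^2*x / dHf
dT = 8.314 * 751^2 * 0.077 / 25889
dT = 13.9465 K
T_new = 751 - 13.9465 = 737.1 K


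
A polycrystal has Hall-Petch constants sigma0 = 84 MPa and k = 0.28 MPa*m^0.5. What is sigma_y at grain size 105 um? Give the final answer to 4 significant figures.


sigma_y = sigma0 + k / sqrt(d)
d = 105 um = 1.05e-04 m
sigma_y = 84 + 0.28 / sqrt(1.05e-04)
sigma_y = 111.3 MPa


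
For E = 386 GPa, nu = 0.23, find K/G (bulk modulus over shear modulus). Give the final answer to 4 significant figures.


G = E / (2*(1+nu))
G = 386 / (2*(1+0.23)) = 156.911 GPa
K = E / (3*(1-2*nu))
K = 386 / (3*(1-2*0.23)) = 238.272 GPa
K/G = 238.272 / 156.911 = 1.519


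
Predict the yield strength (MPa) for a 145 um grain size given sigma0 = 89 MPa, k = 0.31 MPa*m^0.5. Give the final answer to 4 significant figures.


sigma_y = sigma0 + k / sqrt(d)
d = 145 um = 1.45e-04 m
sigma_y = 89 + 0.31 / sqrt(1.45e-04)
sigma_y = 114.7 MPa


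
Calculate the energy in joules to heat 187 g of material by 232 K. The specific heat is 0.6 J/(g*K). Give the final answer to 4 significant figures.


Q = m * cp * dT
Q = 187 * 0.6 * 232
Q = 26030 J


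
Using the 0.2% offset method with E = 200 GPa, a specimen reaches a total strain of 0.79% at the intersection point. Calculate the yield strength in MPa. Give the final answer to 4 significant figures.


Offset strain = 0.002
Elastic strain at yield = total_strain - offset = 7.9e-03 - 0.002 = 5.9e-03
sigma_y = E * elastic_strain = 200000 * 5.9e-03
sigma_y = 1180 MPa


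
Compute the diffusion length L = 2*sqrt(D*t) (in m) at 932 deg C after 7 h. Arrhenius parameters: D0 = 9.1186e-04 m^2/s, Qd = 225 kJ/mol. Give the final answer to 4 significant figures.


Step 1: D = D0 * exp(-Qd/(R*T))
T = 1205.15 K
D = 9.1186e-04 * exp(-225e3 / (8.314 * 1205.15)) = 1.61226e-13 m^2/s
Step 2: L = 2*sqrt(D*t)
t = 7 h = 25200 s
L = 2*sqrt(1.61226e-13 * 25200) = 1.275e-04 m


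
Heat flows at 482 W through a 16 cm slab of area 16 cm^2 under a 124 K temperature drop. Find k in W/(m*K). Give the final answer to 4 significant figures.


k = Q*L / (A*dT)
L = 0.16 m, A = 1.6e-03 m^2
k = 482 * 0.16 / (1.6e-03 * 124)
k = 388.7 W/(m*K)


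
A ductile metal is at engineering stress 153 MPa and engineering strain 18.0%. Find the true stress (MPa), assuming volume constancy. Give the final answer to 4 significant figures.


sigma_true = sigma_eng * (1 + epsilon_eng)
sigma_true = 153 * (1 + 0.18)
sigma_true = 180.5 MPa


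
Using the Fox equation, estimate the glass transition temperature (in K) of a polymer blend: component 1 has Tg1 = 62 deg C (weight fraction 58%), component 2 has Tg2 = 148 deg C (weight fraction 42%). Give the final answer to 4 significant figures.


1/Tg = w1/Tg1 + w2/Tg2 (in Kelvin)
Tg1 = 335.15 K, Tg2 = 421.15 K
1/Tg = 0.58/335.15 + 0.42/421.15
Tg = 366.6 K


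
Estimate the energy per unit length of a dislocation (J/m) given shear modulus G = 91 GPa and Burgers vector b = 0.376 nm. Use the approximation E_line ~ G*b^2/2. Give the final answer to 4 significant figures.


E = G*b^2/2
b = 0.376 nm = 3.76e-10 m
G = 91 GPa = 9.1e+10 Pa
E = 0.5 * 9.1e+10 * (3.76e-10)^2
E = 6.433e-09 J/m


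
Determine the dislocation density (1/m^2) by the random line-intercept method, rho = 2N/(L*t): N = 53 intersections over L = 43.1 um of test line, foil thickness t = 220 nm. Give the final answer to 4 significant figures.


rho = 2N / (L * t)
L = 43.1 um = 4.31e-05 m, t = 220 nm = 2.2e-07 m
rho = 2 * 53 / (4.31e-05 * 2.2e-07)
rho = 1.118e+13 1/m^2


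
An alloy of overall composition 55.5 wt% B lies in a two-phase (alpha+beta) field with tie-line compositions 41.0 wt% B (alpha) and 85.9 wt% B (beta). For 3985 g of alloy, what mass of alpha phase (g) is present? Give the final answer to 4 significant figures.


f_alpha = (C_beta - C0) / (C_beta - C_alpha)
f_alpha = (85.9 - 55.5) / (85.9 - 41.0) = 0.67706
m_alpha = f_alpha * m_total = 0.67706 * 3985 = 2698 g


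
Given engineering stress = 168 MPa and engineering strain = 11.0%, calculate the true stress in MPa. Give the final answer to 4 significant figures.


sigma_true = sigma_eng * (1 + epsilon_eng)
sigma_true = 168 * (1 + 0.11)
sigma_true = 186.5 MPa


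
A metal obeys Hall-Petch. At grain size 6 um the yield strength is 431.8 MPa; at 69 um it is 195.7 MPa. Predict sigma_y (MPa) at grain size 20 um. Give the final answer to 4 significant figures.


sigma_y = sigma0 + k / sqrt(d)
1/sqrt(d1) = 1/sqrt(6e-06) = 408.248;  1/sqrt(d2) = 120.386
k = (sigma1 - sigma2) / (1/sqrt(d1) - 1/sqrt(d2)) = (431.8 - 195.7) / (408.248 - 120.386) = 0.820183 MPa*m^0.5
sigma0 = sigma1 - k/sqrt(d1) = 431.8 - 0.820183*408.248 = 96.9615 MPa
sigma_y(d3) = 96.9615 + 0.820183 / sqrt(2e-05) = 280.4 MPa


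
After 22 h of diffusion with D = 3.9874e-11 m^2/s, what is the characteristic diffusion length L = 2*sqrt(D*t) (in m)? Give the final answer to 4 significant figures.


t = 22 hr = 79200 s
Diffusion length = 2*sqrt(D*t)
= 2*sqrt(3.9874e-11 * 79200)
= 3.554e-03 m


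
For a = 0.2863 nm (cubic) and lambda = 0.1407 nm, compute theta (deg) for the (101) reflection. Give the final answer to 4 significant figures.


d = a / sqrt(h^2+k^2+l^2)
d = 0.2863 / sqrt(2) = 0.202445 nm
lambda = 2*d*sin(theta)  =>  sin(theta) = lambda / (2*d)
sin(theta) = 0.1407 / (2 * 0.202445) = 0.347502
theta = 20.33 deg


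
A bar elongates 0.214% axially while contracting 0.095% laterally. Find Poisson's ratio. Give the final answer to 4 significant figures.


nu = -epsilon_lat / epsilon_axial
Lateral strain is contraction (negative), so using magnitudes:
nu = 0.095 / 0.214
nu = 0.4439


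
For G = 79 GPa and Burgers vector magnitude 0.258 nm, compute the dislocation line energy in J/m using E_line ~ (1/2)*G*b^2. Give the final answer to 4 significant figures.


E = G*b^2/2
b = 0.258 nm = 2.58e-10 m
G = 79 GPa = 7.9e+10 Pa
E = 0.5 * 7.9e+10 * (2.58e-10)^2
E = 2.629e-09 J/m


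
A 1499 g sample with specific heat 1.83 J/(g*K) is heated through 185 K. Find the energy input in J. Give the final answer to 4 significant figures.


Q = m * cp * dT
Q = 1499 * 1.83 * 185
Q = 507500 J


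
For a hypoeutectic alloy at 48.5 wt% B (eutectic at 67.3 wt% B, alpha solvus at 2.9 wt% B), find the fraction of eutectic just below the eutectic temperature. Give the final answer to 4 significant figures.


f_primary = (C_e - C0) / (C_e - C_alpha_max)
f_primary = (67.3 - 48.5) / (67.3 - 2.9)
f_primary = 0.291925
f_eutectic = 1 - 0.291925 = 0.7081


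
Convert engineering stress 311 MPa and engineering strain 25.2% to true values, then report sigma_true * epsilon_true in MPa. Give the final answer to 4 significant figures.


sigma_true = sigma_eng * (1 + epsilon_eng)
sigma_true = 311 * (1 + 0.252) = 389.372 MPa
epsilon_true = ln(1 + epsilon_eng)
epsilon_true = ln(1 + 0.252) = 0.224742
sigma_true * epsilon_true = 389.372 * 0.224742 = 87.51 MPa


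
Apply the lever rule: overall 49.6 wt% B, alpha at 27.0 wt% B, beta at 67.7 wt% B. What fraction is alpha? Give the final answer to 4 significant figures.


f_alpha = (C_beta - C0) / (C_beta - C_alpha)
f_alpha = (67.7 - 49.6) / (67.7 - 27.0)
f_alpha = 0.4447


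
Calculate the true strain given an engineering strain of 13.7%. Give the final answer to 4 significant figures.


epsilon_true = ln(1 + epsilon_eng)
epsilon_true = ln(1 + 0.137)
epsilon_true = 0.1284


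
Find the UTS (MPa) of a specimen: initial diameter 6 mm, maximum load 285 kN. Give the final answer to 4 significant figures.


A0 = pi*(d/2)^2 = pi*(6/2)^2 = 28.2743 mm^2
UTS = F_max / A0 = 285*1000 / 28.2743
UTS = 10080 MPa


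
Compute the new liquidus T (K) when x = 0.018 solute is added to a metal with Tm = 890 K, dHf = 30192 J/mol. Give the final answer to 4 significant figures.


dT = R*Tm^2*x / dHf
dT = 8.314 * 890^2 * 0.018 / 30192
dT = 3.92618 K
T_new = 890 - 3.92618 = 886.1 K


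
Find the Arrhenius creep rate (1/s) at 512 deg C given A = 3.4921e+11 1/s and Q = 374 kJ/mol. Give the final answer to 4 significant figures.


rate = A * exp(-Q / (R*T))
T = 512 + 273.15 = 785.15 K
rate = 3.4921e+11 * exp(-374e3 / (8.314 * 785.15))
rate = 4.578e-14 1/s


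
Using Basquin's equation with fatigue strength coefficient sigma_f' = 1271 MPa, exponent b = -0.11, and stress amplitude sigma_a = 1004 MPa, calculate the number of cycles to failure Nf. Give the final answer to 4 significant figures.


sigma_a = sigma_f' * (2*Nf)^b
2*Nf = (sigma_a / sigma_f')^(1/b)
2*Nf = (1004 / 1271)^(1/-0.11)
2*Nf = 8.53133
Nf = 4.266 cycles


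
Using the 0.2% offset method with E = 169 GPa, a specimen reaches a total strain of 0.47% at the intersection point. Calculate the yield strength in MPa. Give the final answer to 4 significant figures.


Offset strain = 0.002
Elastic strain at yield = total_strain - offset = 4.7e-03 - 0.002 = 2.7e-03
sigma_y = E * elastic_strain = 169000 * 2.7e-03
sigma_y = 456.3 MPa


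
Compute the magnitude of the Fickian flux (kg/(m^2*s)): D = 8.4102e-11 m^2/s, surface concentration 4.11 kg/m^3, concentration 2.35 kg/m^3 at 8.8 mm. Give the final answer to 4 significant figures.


J = -D * (dC/dx) = D * (C1 - C2) / dx
J = 8.4102e-11 * (4.11 - 2.35) / 8.8e-03
J = 1.682e-08 kg/(m^2*s)


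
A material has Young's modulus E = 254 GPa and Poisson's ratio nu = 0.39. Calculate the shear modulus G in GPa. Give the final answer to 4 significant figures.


G = E / (2*(1+nu))
G = 254 / (2*(1+0.39))
G = 91.37 GPa


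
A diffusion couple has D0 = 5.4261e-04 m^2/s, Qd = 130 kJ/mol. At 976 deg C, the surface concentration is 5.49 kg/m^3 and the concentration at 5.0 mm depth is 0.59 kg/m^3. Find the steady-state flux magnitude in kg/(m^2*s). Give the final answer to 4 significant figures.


Step 1: D = D0 * exp(-Qd/(R*T))
T = 976 + 273.15 = 1249.15 K
D = 5.4261e-04 * exp(-130e3 / (8.314 * 1249.15)) = 1.98697e-09 m^2/s
Step 2: J = D * (C1 - C2) / dx
J = 1.98697e-09 * (5.49 - 0.59) / 5e-03
J = 1.947e-06 kg/(m^2*s)


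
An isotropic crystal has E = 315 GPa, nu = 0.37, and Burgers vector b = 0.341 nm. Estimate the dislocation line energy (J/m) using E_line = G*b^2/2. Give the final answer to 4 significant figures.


Step 1: G = E / (2*(1+nu))
G = 315 / (2*(1+0.37)) = 114.964 GPa = 1.14964e+11 Pa
Step 2: E_line = G*b^2/2
b = 0.341 nm = 3.41e-10 m
E_line = 0.5 * 1.14964e+11 * (3.41e-10)^2 = 6.684e-09 J/m


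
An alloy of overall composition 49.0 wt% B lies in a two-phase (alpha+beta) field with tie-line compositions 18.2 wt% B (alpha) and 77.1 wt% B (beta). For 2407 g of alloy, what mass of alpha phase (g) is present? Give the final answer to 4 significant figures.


f_alpha = (C_beta - C0) / (C_beta - C_alpha)
f_alpha = (77.1 - 49.0) / (77.1 - 18.2) = 0.47708
m_alpha = f_alpha * m_total = 0.47708 * 2407 = 1148 g


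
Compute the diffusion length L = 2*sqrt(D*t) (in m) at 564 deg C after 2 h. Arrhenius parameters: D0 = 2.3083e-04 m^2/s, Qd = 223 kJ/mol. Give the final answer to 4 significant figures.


Step 1: D = D0 * exp(-Qd/(R*T))
T = 837.15 K
D = 2.3083e-04 * exp(-223e3 / (8.314 * 837.15)) = 2.80884e-18 m^2/s
Step 2: L = 2*sqrt(D*t)
t = 2 h = 7200 s
L = 2*sqrt(2.80884e-18 * 7200) = 2.844e-07 m


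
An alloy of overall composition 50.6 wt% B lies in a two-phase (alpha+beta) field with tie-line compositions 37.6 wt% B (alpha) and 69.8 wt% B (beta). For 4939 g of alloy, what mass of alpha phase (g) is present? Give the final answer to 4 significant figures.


f_alpha = (C_beta - C0) / (C_beta - C_alpha)
f_alpha = (69.8 - 50.6) / (69.8 - 37.6) = 0.596273
m_alpha = f_alpha * m_total = 0.596273 * 4939 = 2945 g


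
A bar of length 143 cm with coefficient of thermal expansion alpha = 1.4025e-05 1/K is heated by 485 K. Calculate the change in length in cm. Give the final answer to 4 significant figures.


dL = L0 * alpha * dT
dL = 143 * 1.4025e-05 * 485
dL = 0.9727 cm


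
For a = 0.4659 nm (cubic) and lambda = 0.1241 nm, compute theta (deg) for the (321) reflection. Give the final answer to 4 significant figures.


d = a / sqrt(h^2+k^2+l^2)
d = 0.4659 / sqrt(14) = 0.124517 nm
lambda = 2*d*sin(theta)  =>  sin(theta) = lambda / (2*d)
sin(theta) = 0.1241 / (2 * 0.124517) = 0.498325
theta = 29.89 deg


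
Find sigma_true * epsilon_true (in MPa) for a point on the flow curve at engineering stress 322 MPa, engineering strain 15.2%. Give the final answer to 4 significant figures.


sigma_true = sigma_eng * (1 + epsilon_eng)
sigma_true = 322 * (1 + 0.152) = 370.944 MPa
epsilon_true = ln(1 + epsilon_eng)
epsilon_true = ln(1 + 0.152) = 0.1415
sigma_true * epsilon_true = 370.944 * 0.1415 = 52.49 MPa


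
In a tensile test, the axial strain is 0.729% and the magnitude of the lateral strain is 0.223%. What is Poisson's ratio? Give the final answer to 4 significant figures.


nu = -epsilon_lat / epsilon_axial
Lateral strain is contraction (negative), so using magnitudes:
nu = 0.223 / 0.729
nu = 0.3059


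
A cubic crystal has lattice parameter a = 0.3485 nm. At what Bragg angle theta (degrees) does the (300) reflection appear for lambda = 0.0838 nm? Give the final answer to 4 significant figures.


d = a / sqrt(h^2+k^2+l^2)
d = 0.3485 / sqrt(9) = 0.116167 nm
lambda = 2*d*sin(theta)  =>  sin(theta) = lambda / (2*d)
sin(theta) = 0.0838 / (2 * 0.116167) = 0.360689
theta = 21.14 deg


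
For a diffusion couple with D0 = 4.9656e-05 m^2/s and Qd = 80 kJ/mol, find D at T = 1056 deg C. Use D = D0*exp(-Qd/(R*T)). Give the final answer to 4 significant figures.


D = D0 * exp(-Qd / (R*T))
T = 1329.15 K
D = 4.9656e-05 * exp(-80e3 / (8.314 * 1329.15))
D = 3.564e-08 m^2/s


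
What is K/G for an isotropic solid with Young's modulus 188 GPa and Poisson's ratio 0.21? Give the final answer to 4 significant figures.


G = E / (2*(1+nu))
G = 188 / (2*(1+0.21)) = 77.686 GPa
K = E / (3*(1-2*nu))
K = 188 / (3*(1-2*0.21)) = 108.046 GPa
K/G = 108.046 / 77.686 = 1.391


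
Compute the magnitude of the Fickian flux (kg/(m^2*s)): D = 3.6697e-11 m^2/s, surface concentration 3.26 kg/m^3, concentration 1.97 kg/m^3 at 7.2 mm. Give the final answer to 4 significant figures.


J = -D * (dC/dx) = D * (C1 - C2) / dx
J = 3.6697e-11 * (3.26 - 1.97) / 7.2e-03
J = 6.575e-09 kg/(m^2*s)


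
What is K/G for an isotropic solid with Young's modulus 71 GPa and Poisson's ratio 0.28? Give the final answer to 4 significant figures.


G = E / (2*(1+nu))
G = 71 / (2*(1+0.28)) = 27.7344 GPa
K = E / (3*(1-2*nu))
K = 71 / (3*(1-2*0.28)) = 53.7879 GPa
K/G = 53.7879 / 27.7344 = 1.939


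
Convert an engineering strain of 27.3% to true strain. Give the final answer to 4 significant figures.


epsilon_true = ln(1 + epsilon_eng)
epsilon_true = ln(1 + 0.273)
epsilon_true = 0.2414


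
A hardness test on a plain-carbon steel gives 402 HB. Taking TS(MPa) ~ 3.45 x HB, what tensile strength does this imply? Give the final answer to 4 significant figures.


TS (MPa) = 3.45 * HB
TS = 3.45 * 402
TS = 1387 MPa


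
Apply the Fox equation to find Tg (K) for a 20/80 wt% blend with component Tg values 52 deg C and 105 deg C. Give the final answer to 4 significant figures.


1/Tg = w1/Tg1 + w2/Tg2 (in Kelvin)
Tg1 = 325.15 K, Tg2 = 378.15 K
1/Tg = 0.2/325.15 + 0.8/378.15
Tg = 366.2 K


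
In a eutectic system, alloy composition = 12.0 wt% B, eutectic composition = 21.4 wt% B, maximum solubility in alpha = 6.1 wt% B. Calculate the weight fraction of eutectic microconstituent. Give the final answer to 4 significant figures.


f_primary = (C_e - C0) / (C_e - C_alpha_max)
f_primary = (21.4 - 12.0) / (21.4 - 6.1)
f_primary = 0.614379
f_eutectic = 1 - 0.614379 = 0.3856


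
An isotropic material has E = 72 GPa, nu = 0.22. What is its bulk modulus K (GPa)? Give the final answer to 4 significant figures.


K = E / (3*(1-2*nu))
K = 72 / (3*(1-2*0.22))
K = 42.86 GPa


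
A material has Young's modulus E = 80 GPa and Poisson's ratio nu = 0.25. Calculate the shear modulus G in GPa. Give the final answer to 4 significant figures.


G = E / (2*(1+nu))
G = 80 / (2*(1+0.25))
G = 32 GPa


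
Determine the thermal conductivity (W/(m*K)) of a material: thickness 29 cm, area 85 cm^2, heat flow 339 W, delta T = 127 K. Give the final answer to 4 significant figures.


k = Q*L / (A*dT)
L = 0.29 m, A = 8.5e-03 m^2
k = 339 * 0.29 / (8.5e-03 * 127)
k = 91.07 W/(m*K)


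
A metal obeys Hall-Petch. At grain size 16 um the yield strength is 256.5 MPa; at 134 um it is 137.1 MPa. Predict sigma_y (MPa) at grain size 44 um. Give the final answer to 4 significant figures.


sigma_y = sigma0 + k / sqrt(d)
1/sqrt(d1) = 1/sqrt(1.6e-05) = 250;  1/sqrt(d2) = 86.3868
k = (sigma1 - sigma2) / (1/sqrt(d1) - 1/sqrt(d2)) = (256.5 - 137.1) / (250 - 86.3868) = 0.72977 MPa*m^0.5
sigma0 = sigma1 - k/sqrt(d1) = 256.5 - 0.72977*250 = 74.0575 MPa
sigma_y(d3) = 74.0575 + 0.72977 / sqrt(4.4e-05) = 184.1 MPa


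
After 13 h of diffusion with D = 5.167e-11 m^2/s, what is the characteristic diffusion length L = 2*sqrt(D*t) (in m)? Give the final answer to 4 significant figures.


t = 13 hr = 46800 s
Diffusion length = 2*sqrt(D*t)
= 2*sqrt(5.167e-11 * 46800)
= 3.11e-03 m


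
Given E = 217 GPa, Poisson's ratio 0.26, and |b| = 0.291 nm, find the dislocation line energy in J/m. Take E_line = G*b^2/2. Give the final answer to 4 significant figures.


Step 1: G = E / (2*(1+nu))
G = 217 / (2*(1+0.26)) = 86.1111 GPa = 8.61111e+10 Pa
Step 2: E_line = G*b^2/2
b = 0.291 nm = 2.91e-10 m
E_line = 0.5 * 8.61111e+10 * (2.91e-10)^2 = 3.646e-09 J/m


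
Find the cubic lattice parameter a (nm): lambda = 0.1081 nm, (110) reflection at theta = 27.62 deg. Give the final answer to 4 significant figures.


d = lambda / (2*sin(theta))
d = 0.1081 / (2*sin(27.62 deg))
d = 0.116586 nm
a = d * sqrt(h^2+k^2+l^2) = 0.116586 * sqrt(2)
a = 0.1649 nm


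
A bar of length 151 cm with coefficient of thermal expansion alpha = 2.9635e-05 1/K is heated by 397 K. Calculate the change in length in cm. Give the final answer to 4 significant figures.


dL = L0 * alpha * dT
dL = 151 * 2.9635e-05 * 397
dL = 1.777 cm


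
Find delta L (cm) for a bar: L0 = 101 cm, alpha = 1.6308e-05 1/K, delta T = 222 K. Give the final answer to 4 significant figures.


dL = L0 * alpha * dT
dL = 101 * 1.6308e-05 * 222
dL = 0.3657 cm


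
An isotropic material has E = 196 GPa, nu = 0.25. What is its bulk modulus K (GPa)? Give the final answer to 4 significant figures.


K = E / (3*(1-2*nu))
K = 196 / (3*(1-2*0.25))
K = 130.7 GPa


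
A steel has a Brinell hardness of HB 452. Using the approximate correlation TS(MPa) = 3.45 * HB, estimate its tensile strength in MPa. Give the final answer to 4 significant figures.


TS (MPa) = 3.45 * HB
TS = 3.45 * 452
TS = 1559 MPa


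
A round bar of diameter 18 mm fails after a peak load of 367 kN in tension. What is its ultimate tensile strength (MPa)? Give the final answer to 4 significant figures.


A0 = pi*(d/2)^2 = pi*(18/2)^2 = 254.469 mm^2
UTS = F_max / A0 = 367*1000 / 254.469
UTS = 1442 MPa


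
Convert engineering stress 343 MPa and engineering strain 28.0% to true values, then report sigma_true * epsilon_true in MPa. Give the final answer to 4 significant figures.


sigma_true = sigma_eng * (1 + epsilon_eng)
sigma_true = 343 * (1 + 0.28) = 439.04 MPa
epsilon_true = ln(1 + epsilon_eng)
epsilon_true = ln(1 + 0.28) = 0.24686
sigma_true * epsilon_true = 439.04 * 0.24686 = 108.4 MPa


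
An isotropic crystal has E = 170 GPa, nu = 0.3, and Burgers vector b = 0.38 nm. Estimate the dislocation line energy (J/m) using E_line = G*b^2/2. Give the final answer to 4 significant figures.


Step 1: G = E / (2*(1+nu))
G = 170 / (2*(1+0.3)) = 65.3846 GPa = 6.53846e+10 Pa
Step 2: E_line = G*b^2/2
b = 0.38 nm = 3.8e-10 m
E_line = 0.5 * 6.53846e+10 * (3.8e-10)^2 = 4.721e-09 J/m


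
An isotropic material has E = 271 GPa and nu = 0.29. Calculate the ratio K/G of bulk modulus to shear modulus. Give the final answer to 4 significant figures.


G = E / (2*(1+nu))
G = 271 / (2*(1+0.29)) = 105.039 GPa
K = E / (3*(1-2*nu))
K = 271 / (3*(1-2*0.29)) = 215.079 GPa
K/G = 215.079 / 105.039 = 2.048


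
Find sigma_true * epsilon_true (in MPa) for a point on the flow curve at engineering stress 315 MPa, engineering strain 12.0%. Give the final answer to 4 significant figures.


sigma_true = sigma_eng * (1 + epsilon_eng)
sigma_true = 315 * (1 + 0.12) = 352.8 MPa
epsilon_true = ln(1 + epsilon_eng)
epsilon_true = ln(1 + 0.12) = 0.113329
sigma_true * epsilon_true = 352.8 * 0.113329 = 39.98 MPa


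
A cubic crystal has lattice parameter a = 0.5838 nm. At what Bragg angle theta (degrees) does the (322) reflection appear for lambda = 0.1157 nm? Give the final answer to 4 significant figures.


d = a / sqrt(h^2+k^2+l^2)
d = 0.5838 / sqrt(17) = 0.141592 nm
lambda = 2*d*sin(theta)  =>  sin(theta) = lambda / (2*d)
sin(theta) = 0.1157 / (2 * 0.141592) = 0.408567
theta = 24.11 deg


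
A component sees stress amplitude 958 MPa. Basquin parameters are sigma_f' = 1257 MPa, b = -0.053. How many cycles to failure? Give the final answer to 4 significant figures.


sigma_a = sigma_f' * (2*Nf)^b
2*Nf = (sigma_a / sigma_f')^(1/b)
2*Nf = (958 / 1257)^(1/-0.053)
2*Nf = 168.207
Nf = 84.1 cycles


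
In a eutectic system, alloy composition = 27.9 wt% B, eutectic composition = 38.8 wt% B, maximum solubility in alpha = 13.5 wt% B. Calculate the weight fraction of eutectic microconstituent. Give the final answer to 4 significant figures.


f_primary = (C_e - C0) / (C_e - C_alpha_max)
f_primary = (38.8 - 27.9) / (38.8 - 13.5)
f_primary = 0.43083
f_eutectic = 1 - 0.43083 = 0.5692


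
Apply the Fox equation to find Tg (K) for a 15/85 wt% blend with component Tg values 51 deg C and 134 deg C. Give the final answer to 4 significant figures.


1/Tg = w1/Tg1 + w2/Tg2 (in Kelvin)
Tg1 = 324.15 K, Tg2 = 407.15 K
1/Tg = 0.15/324.15 + 0.85/407.15
Tg = 392.1 K


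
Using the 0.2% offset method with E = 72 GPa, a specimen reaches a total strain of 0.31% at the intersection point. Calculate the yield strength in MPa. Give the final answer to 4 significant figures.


Offset strain = 0.002
Elastic strain at yield = total_strain - offset = 3.1e-03 - 0.002 = 1.1e-03
sigma_y = E * elastic_strain = 72000 * 1.1e-03
sigma_y = 79.2 MPa


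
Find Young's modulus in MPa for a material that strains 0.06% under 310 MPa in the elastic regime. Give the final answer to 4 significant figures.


E = sigma / epsilon
epsilon = 0.06% = 6e-04
E = 310 / 6e-04
E = 516700 MPa


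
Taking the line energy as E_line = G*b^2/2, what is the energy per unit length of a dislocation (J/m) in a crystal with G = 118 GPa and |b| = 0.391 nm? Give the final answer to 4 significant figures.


E = G*b^2/2
b = 0.391 nm = 3.91e-10 m
G = 118 GPa = 1.18e+11 Pa
E = 0.5 * 1.18e+11 * (3.91e-10)^2
E = 9.02e-09 J/m


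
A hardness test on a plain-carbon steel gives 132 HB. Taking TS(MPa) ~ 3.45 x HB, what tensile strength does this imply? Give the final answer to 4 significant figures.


TS (MPa) = 3.45 * HB
TS = 3.45 * 132
TS = 455.4 MPa


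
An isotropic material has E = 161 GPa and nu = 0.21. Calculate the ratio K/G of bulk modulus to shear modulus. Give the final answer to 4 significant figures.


G = E / (2*(1+nu))
G = 161 / (2*(1+0.21)) = 66.5289 GPa
K = E / (3*(1-2*nu))
K = 161 / (3*(1-2*0.21)) = 92.5287 GPa
K/G = 92.5287 / 66.5289 = 1.391


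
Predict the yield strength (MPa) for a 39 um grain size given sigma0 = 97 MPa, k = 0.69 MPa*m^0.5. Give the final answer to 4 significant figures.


sigma_y = sigma0 + k / sqrt(d)
d = 39 um = 3.9e-05 m
sigma_y = 97 + 0.69 / sqrt(3.9e-05)
sigma_y = 207.5 MPa


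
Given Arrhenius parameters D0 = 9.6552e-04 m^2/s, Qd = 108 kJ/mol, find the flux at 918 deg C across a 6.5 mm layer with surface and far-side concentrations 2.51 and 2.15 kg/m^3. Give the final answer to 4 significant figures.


Step 1: D = D0 * exp(-Qd/(R*T))
T = 918 + 273.15 = 1191.15 K
D = 9.6552e-04 * exp(-108e3 / (8.314 * 1191.15)) = 1.77233e-08 m^2/s
Step 2: J = D * (C1 - C2) / dx
J = 1.77233e-08 * (2.51 - 2.15) / 6.5e-03
J = 9.816e-07 kg/(m^2*s)


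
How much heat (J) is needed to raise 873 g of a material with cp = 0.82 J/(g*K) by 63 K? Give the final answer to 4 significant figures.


Q = m * cp * dT
Q = 873 * 0.82 * 63
Q = 45100 J


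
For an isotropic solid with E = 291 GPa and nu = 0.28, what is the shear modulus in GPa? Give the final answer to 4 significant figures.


G = E / (2*(1+nu))
G = 291 / (2*(1+0.28))
G = 113.7 GPa


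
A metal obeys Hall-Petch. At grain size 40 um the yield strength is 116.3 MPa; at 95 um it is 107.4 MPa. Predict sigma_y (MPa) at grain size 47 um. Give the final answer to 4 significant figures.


sigma_y = sigma0 + k / sqrt(d)
1/sqrt(d1) = 1/sqrt(4e-05) = 158.114;  1/sqrt(d2) = 102.598
k = (sigma1 - sigma2) / (1/sqrt(d1) - 1/sqrt(d2)) = (116.3 - 107.4) / (158.114 - 102.598) = 0.160314 MPa*m^0.5
sigma0 = sigma1 - k/sqrt(d1) = 116.3 - 0.160314*158.114 = 90.9521 MPa
sigma_y(d3) = 90.9521 + 0.160314 / sqrt(4.7e-05) = 114.3 MPa


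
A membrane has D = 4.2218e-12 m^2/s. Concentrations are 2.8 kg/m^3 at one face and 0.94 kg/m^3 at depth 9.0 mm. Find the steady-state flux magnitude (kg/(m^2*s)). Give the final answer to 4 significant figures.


J = -D * (dC/dx) = D * (C1 - C2) / dx
J = 4.2218e-12 * (2.8 - 0.94) / 9e-03
J = 8.725e-10 kg/(m^2*s)
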